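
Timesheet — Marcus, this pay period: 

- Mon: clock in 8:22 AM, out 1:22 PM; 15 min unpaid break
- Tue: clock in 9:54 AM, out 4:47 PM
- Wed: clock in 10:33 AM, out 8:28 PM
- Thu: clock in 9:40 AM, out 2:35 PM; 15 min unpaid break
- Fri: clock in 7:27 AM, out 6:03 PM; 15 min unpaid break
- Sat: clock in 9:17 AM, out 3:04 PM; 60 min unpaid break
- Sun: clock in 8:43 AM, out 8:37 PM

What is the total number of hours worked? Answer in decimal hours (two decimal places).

Mon: 8:22 AM–1:22 PM = 5 h 0 min; less 15 min break → 4 h 45 min
Tue: 9:54 AM–4:47 PM = 6 h 53 min
Wed: 10:33 AM–8:28 PM = 9 h 55 min
Thu: 9:40 AM–2:35 PM = 4 h 55 min; less 15 min break → 4 h 40 min
Fri: 7:27 AM–6:03 PM = 10 h 36 min; less 15 min break → 10 h 21 min
Sat: 9:17 AM–3:04 PM = 5 h 47 min; less 60 min break → 4 h 47 min
Sun: 8:43 AM–8:37 PM = 11 h 54 min
Total: 4 h 45 min + 6 h 53 min + 9 h 55 min + 4 h 40 min + 10 h 21 min + 4 h 47 min + 11 h 54 min = 53 h 15 min.

53.25 hours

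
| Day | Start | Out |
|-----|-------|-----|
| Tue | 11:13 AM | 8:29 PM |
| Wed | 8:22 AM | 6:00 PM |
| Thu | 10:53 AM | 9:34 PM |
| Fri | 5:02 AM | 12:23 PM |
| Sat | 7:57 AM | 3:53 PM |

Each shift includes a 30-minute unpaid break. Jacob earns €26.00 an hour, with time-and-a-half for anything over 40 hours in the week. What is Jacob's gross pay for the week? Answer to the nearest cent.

€1132.30

Tue: 11:13 AM–8:29 PM = 9 h 16 min; less 30 min break → 8 h 46 min
Wed: 8:22 AM–6:00 PM = 9 h 38 min; less 30 min break → 9 h 8 min
Thu: 10:53 AM–9:34 PM = 10 h 41 min; less 30 min break → 10 h 11 min
Fri: 5:02 AM–12:23 PM = 7 h 21 min; less 30 min break → 6 h 51 min
Sat: 7:57 AM–3:53 PM = 7 h 56 min; less 30 min break → 7 h 26 min
Total worked: 42 h 22 min = 2542 min.
Regular 40 h 0 min = 2400 min at €26.00/h; overtime 2 h 22 min = 142 min at €39.00/h.
Pay = (2400 × €26.00 + 142 × €39.00) ÷ 60 = €1132.30.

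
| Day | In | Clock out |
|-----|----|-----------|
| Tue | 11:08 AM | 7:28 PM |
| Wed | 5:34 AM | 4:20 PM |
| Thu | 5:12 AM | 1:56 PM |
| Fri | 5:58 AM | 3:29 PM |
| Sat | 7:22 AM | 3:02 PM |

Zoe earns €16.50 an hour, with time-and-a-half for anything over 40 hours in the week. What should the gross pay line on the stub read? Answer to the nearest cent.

Tue: 11:08 AM–7:28 PM = 8 h 20 min
Wed: 5:34 AM–4:20 PM = 10 h 46 min
Thu: 5:12 AM–1:56 PM = 8 h 44 min
Fri: 5:58 AM–3:29 PM = 9 h 31 min
Sat: 7:22 AM–3:02 PM = 7 h 40 min
Total worked: 45 h 1 min = 2701 min.
Regular 40 h 0 min = 2400 min at €16.50/h; overtime 5 h 1 min = 301 min at €24.75/h.
Pay = (2400 × €16.50 + 301 × €24.75) ÷ 60 = €784.16.

€784.16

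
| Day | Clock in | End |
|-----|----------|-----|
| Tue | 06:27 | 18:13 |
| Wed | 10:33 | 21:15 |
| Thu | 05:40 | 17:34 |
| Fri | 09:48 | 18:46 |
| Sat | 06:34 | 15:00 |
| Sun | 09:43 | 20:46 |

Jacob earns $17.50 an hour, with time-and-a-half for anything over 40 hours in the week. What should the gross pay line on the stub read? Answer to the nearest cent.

Tue: 06:27–18:13 = 11 h 46 min
Wed: 10:33–21:15 = 10 h 42 min
Thu: 05:40–17:34 = 11 h 54 min
Fri: 09:48–18:46 = 8 h 58 min
Sat: 06:34–15:00 = 8 h 26 min
Sun: 09:43–20:46 = 11 h 3 min
Total worked: 62 h 49 min = 3769 min.
Regular 40 h 0 min = 2400 min at $17.50/h; overtime 22 h 49 min = 1369 min at $26.25/h.
Pay = (2400 × $17.50 + 1369 × $26.25) ÷ 60 = $1298.94.

$1298.94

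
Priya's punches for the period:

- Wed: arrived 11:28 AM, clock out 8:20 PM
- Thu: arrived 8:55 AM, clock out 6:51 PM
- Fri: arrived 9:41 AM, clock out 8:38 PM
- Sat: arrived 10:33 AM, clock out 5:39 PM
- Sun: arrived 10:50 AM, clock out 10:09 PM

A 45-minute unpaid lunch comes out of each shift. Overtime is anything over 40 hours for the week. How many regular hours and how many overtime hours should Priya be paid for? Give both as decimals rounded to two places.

Regular 40.00 hours, overtime 4.42 hours

Wed: 11:28 AM–8:20 PM = 8 h 52 min; less 45 min break → 8 h 7 min
Thu: 8:55 AM–6:51 PM = 9 h 56 min; less 45 min break → 9 h 11 min
Fri: 9:41 AM–8:38 PM = 10 h 57 min; less 45 min break → 10 h 12 min
Sat: 10:33 AM–5:39 PM = 7 h 6 min; less 45 min break → 6 h 21 min
Sun: 10:50 AM–10:09 PM = 11 h 19 min; less 45 min break → 10 h 34 min
Total worked: 44 h 25 min = 44.42 h.
Threshold 40 h → overtime 4 h 25 min, regular 40 h 0 min.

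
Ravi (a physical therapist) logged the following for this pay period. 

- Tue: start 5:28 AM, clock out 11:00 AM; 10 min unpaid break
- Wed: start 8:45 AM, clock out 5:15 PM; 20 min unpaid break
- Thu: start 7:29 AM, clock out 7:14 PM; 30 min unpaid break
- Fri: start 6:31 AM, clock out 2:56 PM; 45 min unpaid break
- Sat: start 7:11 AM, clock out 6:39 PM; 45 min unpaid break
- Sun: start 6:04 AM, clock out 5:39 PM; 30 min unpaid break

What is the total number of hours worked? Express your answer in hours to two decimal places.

Tue: 5:28 AM–11:00 AM = 5 h 32 min; less 10 min break → 5 h 22 min
Wed: 8:45 AM–5:15 PM = 8 h 30 min; less 20 min break → 8 h 10 min
Thu: 7:29 AM–7:14 PM = 11 h 45 min; less 30 min break → 11 h 15 min
Fri: 6:31 AM–2:56 PM = 8 h 25 min; less 45 min break → 7 h 40 min
Sat: 7:11 AM–6:39 PM = 11 h 28 min; less 45 min break → 10 h 43 min
Sun: 6:04 AM–5:39 PM = 11 h 35 min; less 30 min break → 11 h 5 min
Total: 5 h 22 min + 8 h 10 min + 11 h 15 min + 7 h 40 min + 10 h 43 min + 11 h 5 min = 54 h 15 min.

54.25 hours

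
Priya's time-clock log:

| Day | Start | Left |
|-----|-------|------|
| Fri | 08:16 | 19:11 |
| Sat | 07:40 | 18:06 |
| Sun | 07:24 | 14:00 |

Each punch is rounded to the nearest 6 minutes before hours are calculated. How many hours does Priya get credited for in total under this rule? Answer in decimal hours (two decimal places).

Fri: in 08:16→08:18, out 19:11→19:12; 10 h 54 min
Sat: in 07:40→07:42, out 18:06→18:06; 10 h 24 min
Sun: in 07:24→07:24, out 14:00→14:00; 6 h 36 min
Total credited: 27 h 54 min.

27.90 hours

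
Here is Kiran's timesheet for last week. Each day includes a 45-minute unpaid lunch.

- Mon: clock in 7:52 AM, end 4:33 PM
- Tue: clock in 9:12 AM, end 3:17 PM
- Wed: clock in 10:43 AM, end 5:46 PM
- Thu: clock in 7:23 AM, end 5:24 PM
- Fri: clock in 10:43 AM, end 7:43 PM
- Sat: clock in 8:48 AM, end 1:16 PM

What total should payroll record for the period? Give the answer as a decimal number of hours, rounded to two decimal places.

40.80 hours

Mon: 7:52 AM–4:33 PM = 8 h 41 min; less 45 min break → 7 h 56 min
Tue: 9:12 AM–3:17 PM = 6 h 5 min; less 45 min break → 5 h 20 min
Wed: 10:43 AM–5:46 PM = 7 h 3 min; less 45 min break → 6 h 18 min
Thu: 7:23 AM–5:24 PM = 10 h 1 min; less 45 min break → 9 h 16 min
Fri: 10:43 AM–7:43 PM = 9 h 0 min; less 45 min break → 8 h 15 min
Sat: 8:48 AM–1:16 PM = 4 h 28 min; less 45 min break → 3 h 43 min
Total: 7 h 56 min + 5 h 20 min + 6 h 18 min + 9 h 16 min + 8 h 15 min + 3 h 43 min = 40 h 48 min.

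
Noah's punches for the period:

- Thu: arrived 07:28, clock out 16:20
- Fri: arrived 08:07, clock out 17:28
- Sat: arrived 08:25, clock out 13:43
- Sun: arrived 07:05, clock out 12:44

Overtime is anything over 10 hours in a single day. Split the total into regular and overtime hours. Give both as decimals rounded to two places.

Thu: 07:28–16:20 = 8 h 52 min
Fri: 08:07–17:28 = 9 h 21 min
Sat: 08:25–13:43 = 5 h 18 min
Sun: 07:05–12:44 = 5 h 39 min
Thu reg 8 h 52 min / OT 0 h 0 min; Fri reg 9 h 21 min / OT 0 h 0 min; Sat reg 5 h 18 min / OT 0 h 0 min; Sun reg 5 h 39 min / OT 0 h 0 min.
Totals: regular 29 h 10 min, overtime 0 h 0 min.

Regular 29.17 hours, overtime 0.00 hours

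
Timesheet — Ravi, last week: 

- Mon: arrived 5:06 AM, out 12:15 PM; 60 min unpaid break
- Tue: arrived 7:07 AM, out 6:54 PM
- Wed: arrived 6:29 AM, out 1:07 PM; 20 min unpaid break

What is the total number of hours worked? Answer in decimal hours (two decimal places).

Mon: 5:06 AM–12:15 PM = 7 h 9 min; less 60 min break → 6 h 9 min
Tue: 7:07 AM–6:54 PM = 11 h 47 min
Wed: 6:29 AM–1:07 PM = 6 h 38 min; less 20 min break → 6 h 18 min
Total: 6 h 9 min + 11 h 47 min + 6 h 18 min = 24 h 14 min.

24.23 hours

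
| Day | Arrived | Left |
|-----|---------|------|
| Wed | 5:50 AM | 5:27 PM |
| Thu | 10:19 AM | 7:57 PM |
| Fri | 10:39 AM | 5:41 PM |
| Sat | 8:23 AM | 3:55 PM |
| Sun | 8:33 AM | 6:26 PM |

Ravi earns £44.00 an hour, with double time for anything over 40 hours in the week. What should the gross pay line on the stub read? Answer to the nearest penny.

Wed: 5:50 AM–5:27 PM = 11 h 37 min
Thu: 10:19 AM–7:57 PM = 9 h 38 min
Fri: 10:39 AM–5:41 PM = 7 h 2 min
Sat: 8:23 AM–3:55 PM = 7 h 32 min
Sun: 8:33 AM–6:26 PM = 9 h 53 min
Total worked: 45 h 42 min = 2742 min.
Regular 40 h 0 min = 2400 min at £44.00/h; overtime 5 h 42 min = 342 min at £88.00/h.
Pay = (2400 × £44.00 + 342 × £88.00) ÷ 60 = £2261.60.

£2261.60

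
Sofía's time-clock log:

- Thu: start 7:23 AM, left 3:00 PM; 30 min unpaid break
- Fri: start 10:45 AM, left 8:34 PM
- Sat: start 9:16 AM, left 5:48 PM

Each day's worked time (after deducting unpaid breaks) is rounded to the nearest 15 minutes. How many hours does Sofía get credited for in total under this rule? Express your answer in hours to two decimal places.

Thu: 7:23 AM–3:00 PM = 7 h 37 min − 30 min = 7 h 7 min → rounds to 7 h 0 min
Fri: 10:45 AM–8:34 PM = 9 h 49 min → rounds to 9 h 45 min
Sat: 9:16 AM–5:48 PM = 8 h 32 min → rounds to 8 h 30 min
Total credited: 25 h 15 min.

25.25 hours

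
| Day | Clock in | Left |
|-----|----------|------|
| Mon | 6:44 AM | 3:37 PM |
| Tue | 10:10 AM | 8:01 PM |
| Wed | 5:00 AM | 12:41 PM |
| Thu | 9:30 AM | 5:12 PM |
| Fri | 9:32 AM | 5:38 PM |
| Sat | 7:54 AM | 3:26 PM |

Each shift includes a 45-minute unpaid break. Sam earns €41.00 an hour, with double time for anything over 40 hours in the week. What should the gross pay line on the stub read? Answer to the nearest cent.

€2070.50

Mon: 6:44 AM–3:37 PM = 8 h 53 min; less 45 min break → 8 h 8 min
Tue: 10:10 AM–8:01 PM = 9 h 51 min; less 45 min break → 9 h 6 min
Wed: 5:00 AM–12:41 PM = 7 h 41 min; less 45 min break → 6 h 56 min
Thu: 9:30 AM–5:12 PM = 7 h 42 min; less 45 min break → 6 h 57 min
Fri: 9:32 AM–5:38 PM = 8 h 6 min; less 45 min break → 7 h 21 min
Sat: 7:54 AM–3:26 PM = 7 h 32 min; less 45 min break → 6 h 47 min
Total worked: 45 h 15 min = 2715 min.
Regular 40 h 0 min = 2400 min at €41.00/h; overtime 5 h 15 min = 315 min at €82.00/h.
Pay = (2400 × €41.00 + 315 × €82.00) ÷ 60 = €2070.50.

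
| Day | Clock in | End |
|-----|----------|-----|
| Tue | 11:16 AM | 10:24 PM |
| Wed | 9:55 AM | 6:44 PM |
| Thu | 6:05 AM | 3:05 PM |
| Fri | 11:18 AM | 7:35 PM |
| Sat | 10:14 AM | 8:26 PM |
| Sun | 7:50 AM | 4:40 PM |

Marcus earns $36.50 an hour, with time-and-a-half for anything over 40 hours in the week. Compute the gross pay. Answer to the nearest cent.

$2350.60

Tue: 11:16 AM–10:24 PM = 11 h 8 min
Wed: 9:55 AM–6:44 PM = 8 h 49 min
Thu: 6:05 AM–3:05 PM = 9 h 0 min
Fri: 11:18 AM–7:35 PM = 8 h 17 min
Sat: 10:14 AM–8:26 PM = 10 h 12 min
Sun: 7:50 AM–4:40 PM = 8 h 50 min
Total worked: 56 h 16 min = 3376 min.
Regular 40 h 0 min = 2400 min at $36.50/h; overtime 16 h 16 min = 976 min at $54.75/h.
Pay = (2400 × $36.50 + 976 × $54.75) ÷ 60 = $2350.60.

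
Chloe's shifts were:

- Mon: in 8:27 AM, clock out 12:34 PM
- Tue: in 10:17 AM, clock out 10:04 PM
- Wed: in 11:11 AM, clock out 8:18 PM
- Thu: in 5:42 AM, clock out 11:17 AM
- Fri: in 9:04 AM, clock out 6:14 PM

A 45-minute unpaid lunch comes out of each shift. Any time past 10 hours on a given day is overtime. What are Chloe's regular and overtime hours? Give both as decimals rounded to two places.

Regular 34.98 hours, overtime 1.03 hours

Mon: 8:27 AM–12:34 PM = 4 h 7 min; less 45 min break → 3 h 22 min
Tue: 10:17 AM–10:04 PM = 11 h 47 min; less 45 min break → 11 h 2 min
Wed: 11:11 AM–8:18 PM = 9 h 7 min; less 45 min break → 8 h 22 min
Thu: 5:42 AM–11:17 AM = 5 h 35 min; less 45 min break → 4 h 50 min
Fri: 9:04 AM–6:14 PM = 9 h 10 min; less 45 min break → 8 h 25 min
Mon reg 3 h 22 min / OT 0 h 0 min; Tue reg 10 h 0 min / OT 1 h 2 min; Wed reg 8 h 22 min / OT 0 h 0 min; Thu reg 4 h 50 min / OT 0 h 0 min; Fri reg 8 h 25 min / OT 0 h 0 min.
Totals: regular 34 h 59 min, overtime 1 h 2 min.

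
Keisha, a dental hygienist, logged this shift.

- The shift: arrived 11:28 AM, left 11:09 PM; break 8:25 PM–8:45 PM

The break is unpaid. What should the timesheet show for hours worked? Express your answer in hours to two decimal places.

11.35 hours

The shift: 11:28 AM–11:09 PM = 11 h 41 min; less 20 min break → 11 h 21 min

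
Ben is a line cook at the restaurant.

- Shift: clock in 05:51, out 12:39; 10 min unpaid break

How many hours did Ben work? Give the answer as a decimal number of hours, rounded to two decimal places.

Shift: 05:51–12:39 = 6 h 48 min; less 10 min break → 6 h 38 min

6.63 hours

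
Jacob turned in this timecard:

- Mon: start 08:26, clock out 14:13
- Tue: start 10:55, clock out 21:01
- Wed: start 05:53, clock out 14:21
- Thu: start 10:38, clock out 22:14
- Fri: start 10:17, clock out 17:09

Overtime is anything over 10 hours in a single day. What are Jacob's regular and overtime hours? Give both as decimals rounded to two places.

Regular 41.12 hours, overtime 1.70 hours

Mon: 08:26–14:13 = 5 h 47 min
Tue: 10:55–21:01 = 10 h 6 min
Wed: 05:53–14:21 = 8 h 28 min
Thu: 10:38–22:14 = 11 h 36 min
Fri: 10:17–17:09 = 6 h 52 min
Mon reg 5 h 47 min / OT 0 h 0 min; Tue reg 10 h 0 min / OT 0 h 6 min; Wed reg 8 h 28 min / OT 0 h 0 min; Thu reg 10 h 0 min / OT 1 h 36 min; Fri reg 6 h 52 min / OT 0 h 0 min.
Totals: regular 41 h 7 min, overtime 1 h 42 min.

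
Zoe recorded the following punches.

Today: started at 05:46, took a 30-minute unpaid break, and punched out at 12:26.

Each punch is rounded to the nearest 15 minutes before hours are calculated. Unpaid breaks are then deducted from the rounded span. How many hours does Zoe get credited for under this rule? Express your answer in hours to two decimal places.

Today: in 05:46→05:45, out 12:26→12:30; 6 h 45 min − 30 min = 6 h 15 min

6.25 hours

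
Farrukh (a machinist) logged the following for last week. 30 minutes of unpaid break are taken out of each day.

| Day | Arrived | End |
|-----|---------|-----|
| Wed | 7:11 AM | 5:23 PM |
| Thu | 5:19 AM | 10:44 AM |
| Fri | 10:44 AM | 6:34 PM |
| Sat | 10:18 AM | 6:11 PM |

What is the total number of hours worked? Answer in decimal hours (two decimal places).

29.33 hours

Wed: 7:11 AM–5:23 PM = 10 h 12 min; less 30 min break → 9 h 42 min
Thu: 5:19 AM–10:44 AM = 5 h 25 min; less 30 min break → 4 h 55 min
Fri: 10:44 AM–6:34 PM = 7 h 50 min; less 30 min break → 7 h 20 min
Sat: 10:18 AM–6:11 PM = 7 h 53 min; less 30 min break → 7 h 23 min
Total: 9 h 42 min + 4 h 55 min + 7 h 20 min + 7 h 23 min = 29 h 20 min.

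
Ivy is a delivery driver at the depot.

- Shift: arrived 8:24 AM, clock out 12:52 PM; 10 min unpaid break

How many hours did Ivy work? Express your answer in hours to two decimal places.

4.30 hours

Shift: 8:24 AM–12:52 PM = 4 h 28 min; less 10 min break → 4 h 18 min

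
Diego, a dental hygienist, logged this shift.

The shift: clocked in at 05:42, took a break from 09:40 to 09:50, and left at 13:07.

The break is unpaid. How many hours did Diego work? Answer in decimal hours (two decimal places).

The shift: 05:42–13:07 = 7 h 25 min; less 10 min break → 7 h 15 min

7.25 hours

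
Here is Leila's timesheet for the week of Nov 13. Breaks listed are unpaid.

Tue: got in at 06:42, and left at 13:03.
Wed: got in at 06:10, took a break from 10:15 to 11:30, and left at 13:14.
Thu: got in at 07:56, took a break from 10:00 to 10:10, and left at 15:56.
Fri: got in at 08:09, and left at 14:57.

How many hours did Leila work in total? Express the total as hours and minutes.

26 h 48 min

Tue: 06:42–13:03 = 6 h 21 min
Wed: 06:10–13:14 = 7 h 4 min; less 75 min break → 5 h 49 min
Thu: 07:56–15:56 = 8 h 0 min; less 10 min break → 7 h 50 min
Fri: 08:09–14:57 = 6 h 48 min
Total: 6 h 21 min + 5 h 49 min + 7 h 50 min + 6 h 48 min = 26 h 48 min.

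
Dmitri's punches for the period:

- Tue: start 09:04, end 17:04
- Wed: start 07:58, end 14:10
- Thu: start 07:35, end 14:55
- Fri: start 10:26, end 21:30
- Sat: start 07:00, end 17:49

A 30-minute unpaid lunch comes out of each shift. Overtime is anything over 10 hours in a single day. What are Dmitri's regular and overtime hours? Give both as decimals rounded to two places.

Regular 40.03 hours, overtime 0.88 hours

Tue: 09:04–17:04 = 8 h 0 min; less 30 min break → 7 h 30 min
Wed: 07:58–14:10 = 6 h 12 min; less 30 min break → 5 h 42 min
Thu: 07:35–14:55 = 7 h 20 min; less 30 min break → 6 h 50 min
Fri: 10:26–21:30 = 11 h 4 min; less 30 min break → 10 h 34 min
Sat: 07:00–17:49 = 10 h 49 min; less 30 min break → 10 h 19 min
Tue reg 7 h 30 min / OT 0 h 0 min; Wed reg 5 h 42 min / OT 0 h 0 min; Thu reg 6 h 50 min / OT 0 h 0 min; Fri reg 10 h 0 min / OT 0 h 34 min; Sat reg 10 h 0 min / OT 0 h 19 min.
Totals: regular 40 h 2 min, overtime 0 h 53 min.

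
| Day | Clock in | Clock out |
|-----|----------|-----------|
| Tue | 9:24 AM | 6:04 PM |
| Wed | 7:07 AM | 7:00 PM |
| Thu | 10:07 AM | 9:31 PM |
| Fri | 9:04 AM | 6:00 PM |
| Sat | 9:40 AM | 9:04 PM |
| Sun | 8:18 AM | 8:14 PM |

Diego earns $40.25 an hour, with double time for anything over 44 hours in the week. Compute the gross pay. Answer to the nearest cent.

Tue: 9:24 AM–6:04 PM = 8 h 40 min
Wed: 7:07 AM–7:00 PM = 11 h 53 min
Thu: 10:07 AM–9:31 PM = 11 h 24 min
Fri: 9:04 AM–6:00 PM = 8 h 56 min
Sat: 9:40 AM–9:04 PM = 11 h 24 min
Sun: 8:18 AM–8:14 PM = 11 h 56 min
Total worked: 64 h 13 min = 3853 min.
Regular 44 h 0 min = 2640 min at $40.25/h; overtime 20 h 13 min = 1213 min at $80.50/h.
Pay = (2640 × $40.25 + 1213 × $80.50) ÷ 60 = $3398.44.

$3398.44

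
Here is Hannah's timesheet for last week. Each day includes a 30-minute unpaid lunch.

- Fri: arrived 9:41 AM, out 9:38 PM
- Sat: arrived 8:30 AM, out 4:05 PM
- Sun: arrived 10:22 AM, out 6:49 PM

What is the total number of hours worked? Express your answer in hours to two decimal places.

Fri: 9:41 AM–9:38 PM = 11 h 57 min; less 30 min break → 11 h 27 min
Sat: 8:30 AM–4:05 PM = 7 h 35 min; less 30 min break → 7 h 5 min
Sun: 10:22 AM–6:49 PM = 8 h 27 min; less 30 min break → 7 h 57 min
Total: 11 h 27 min + 7 h 5 min + 7 h 57 min = 26 h 29 min.

26.48 hours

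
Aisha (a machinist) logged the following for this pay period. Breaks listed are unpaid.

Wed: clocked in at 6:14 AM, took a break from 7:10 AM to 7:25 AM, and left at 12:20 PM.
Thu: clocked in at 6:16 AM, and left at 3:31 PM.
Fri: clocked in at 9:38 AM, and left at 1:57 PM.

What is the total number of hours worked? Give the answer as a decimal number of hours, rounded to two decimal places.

Wed: 6:14 AM–12:20 PM = 6 h 6 min; less 15 min break → 5 h 51 min
Thu: 6:16 AM–3:31 PM = 9 h 15 min
Fri: 9:38 AM–1:57 PM = 4 h 19 min
Total: 5 h 51 min + 9 h 15 min + 4 h 19 min = 19 h 25 min.

19.42 hours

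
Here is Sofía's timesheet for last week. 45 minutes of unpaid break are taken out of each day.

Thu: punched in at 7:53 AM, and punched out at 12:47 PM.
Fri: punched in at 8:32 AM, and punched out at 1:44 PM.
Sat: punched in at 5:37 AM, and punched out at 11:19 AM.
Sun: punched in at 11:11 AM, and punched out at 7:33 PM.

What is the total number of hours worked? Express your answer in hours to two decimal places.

21.17 hours

Thu: 7:53 AM–12:47 PM = 4 h 54 min; less 45 min break → 4 h 9 min
Fri: 8:32 AM–1:44 PM = 5 h 12 min; less 45 min break → 4 h 27 min
Sat: 5:37 AM–11:19 AM = 5 h 42 min; less 45 min break → 4 h 57 min
Sun: 11:11 AM–7:33 PM = 8 h 22 min; less 45 min break → 7 h 37 min
Total: 4 h 9 min + 4 h 27 min + 4 h 57 min + 7 h 37 min = 21 h 10 min.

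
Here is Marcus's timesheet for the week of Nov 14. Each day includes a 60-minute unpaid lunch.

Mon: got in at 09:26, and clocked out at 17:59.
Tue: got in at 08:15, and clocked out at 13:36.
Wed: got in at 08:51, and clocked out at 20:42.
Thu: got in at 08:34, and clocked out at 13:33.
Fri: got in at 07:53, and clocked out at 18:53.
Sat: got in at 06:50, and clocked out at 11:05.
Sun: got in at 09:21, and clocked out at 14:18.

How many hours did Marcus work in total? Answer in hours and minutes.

Mon: 09:26–17:59 = 8 h 33 min; less 60 min break → 7 h 33 min
Tue: 08:15–13:36 = 5 h 21 min; less 60 min break → 4 h 21 min
Wed: 08:51–20:42 = 11 h 51 min; less 60 min break → 10 h 51 min
Thu: 08:34–13:33 = 4 h 59 min; less 60 min break → 3 h 59 min
Fri: 07:53–18:53 = 11 h 0 min; less 60 min break → 10 h 0 min
Sat: 06:50–11:05 = 4 h 15 min; less 60 min break → 3 h 15 min
Sun: 09:21–14:18 = 4 h 57 min; less 60 min break → 3 h 57 min
Total: 7 h 33 min + 4 h 21 min + 10 h 51 min + 3 h 59 min + 10 h 0 min + 3 h 15 min + 3 h 57 min = 43 h 56 min.

43 h 56 min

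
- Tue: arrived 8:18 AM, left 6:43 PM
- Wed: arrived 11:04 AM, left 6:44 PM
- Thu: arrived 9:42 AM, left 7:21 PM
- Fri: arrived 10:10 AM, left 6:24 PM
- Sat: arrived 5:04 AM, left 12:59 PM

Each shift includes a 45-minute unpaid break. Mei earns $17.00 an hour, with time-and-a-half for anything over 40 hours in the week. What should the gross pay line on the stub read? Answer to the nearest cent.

$683.40

Tue: 8:18 AM–6:43 PM = 10 h 25 min; less 45 min break → 9 h 40 min
Wed: 11:04 AM–6:44 PM = 7 h 40 min; less 45 min break → 6 h 55 min
Thu: 9:42 AM–7:21 PM = 9 h 39 min; less 45 min break → 8 h 54 min
Fri: 10:10 AM–6:24 PM = 8 h 14 min; less 45 min break → 7 h 29 min
Sat: 5:04 AM–12:59 PM = 7 h 55 min; less 45 min break → 7 h 10 min
Total worked: 40 h 8 min = 2408 min.
Regular 40 h 0 min = 2400 min at $17.00/h; overtime 0 h 8 min = 8 min at $25.50/h.
Pay = (2400 × $17.00 + 8 × $25.50) ÷ 60 = $683.40.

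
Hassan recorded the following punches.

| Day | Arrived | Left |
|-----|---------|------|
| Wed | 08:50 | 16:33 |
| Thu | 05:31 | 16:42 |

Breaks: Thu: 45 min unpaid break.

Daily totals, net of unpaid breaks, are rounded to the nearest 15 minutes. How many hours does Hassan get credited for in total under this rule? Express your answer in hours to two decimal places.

Wed: 08:50–16:33 = 7 h 43 min → rounds to 7 h 45 min
Thu: 05:31–16:42 = 11 h 11 min − 45 min = 10 h 26 min → rounds to 10 h 30 min
Total credited: 18 h 15 min.

18.25 hours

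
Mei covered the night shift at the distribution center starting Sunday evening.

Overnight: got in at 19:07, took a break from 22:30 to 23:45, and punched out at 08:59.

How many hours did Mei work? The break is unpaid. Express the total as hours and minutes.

Overnight: 19:07 → midnight = 4 h 53 min; midnight → 08:59 = 8 h 59 min; span 13 h 52 min; less 75 min break → 12 h 37 min

12 h 37 min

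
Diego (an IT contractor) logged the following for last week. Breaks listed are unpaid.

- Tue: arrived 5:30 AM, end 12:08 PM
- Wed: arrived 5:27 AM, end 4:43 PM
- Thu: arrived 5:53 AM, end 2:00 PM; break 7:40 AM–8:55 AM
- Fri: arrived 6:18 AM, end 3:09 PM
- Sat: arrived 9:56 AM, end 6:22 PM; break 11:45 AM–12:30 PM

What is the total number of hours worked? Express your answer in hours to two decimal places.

41.30 hours

Tue: 5:30 AM–12:08 PM = 6 h 38 min
Wed: 5:27 AM–4:43 PM = 11 h 16 min
Thu: 5:53 AM–2:00 PM = 8 h 7 min; less 75 min break → 6 h 52 min
Fri: 6:18 AM–3:09 PM = 8 h 51 min
Sat: 9:56 AM–6:22 PM = 8 h 26 min; less 45 min break → 7 h 41 min
Total: 6 h 38 min + 11 h 16 min + 6 h 52 min + 8 h 51 min + 7 h 41 min = 41 h 18 min.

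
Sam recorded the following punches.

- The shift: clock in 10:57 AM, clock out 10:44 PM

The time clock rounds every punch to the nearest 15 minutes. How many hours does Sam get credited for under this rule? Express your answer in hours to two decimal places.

The shift: in 10:57 AM→11:00 AM, out 10:44 PM→10:45 PM; 11 h 45 min

11.75 hours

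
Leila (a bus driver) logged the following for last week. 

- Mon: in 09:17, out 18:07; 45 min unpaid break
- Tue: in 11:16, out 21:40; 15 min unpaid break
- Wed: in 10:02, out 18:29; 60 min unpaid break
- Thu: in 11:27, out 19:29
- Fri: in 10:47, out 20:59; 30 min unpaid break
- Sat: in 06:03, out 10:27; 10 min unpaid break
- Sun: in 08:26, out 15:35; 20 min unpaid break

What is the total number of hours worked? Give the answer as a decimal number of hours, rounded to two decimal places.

54.47 hours

Mon: 09:17–18:07 = 8 h 50 min; less 45 min break → 8 h 5 min
Tue: 11:16–21:40 = 10 h 24 min; less 15 min break → 10 h 9 min
Wed: 10:02–18:29 = 8 h 27 min; less 60 min break → 7 h 27 min
Thu: 11:27–19:29 = 8 h 2 min
Fri: 10:47–20:59 = 10 h 12 min; less 30 min break → 9 h 42 min
Sat: 06:03–10:27 = 4 h 24 min; less 10 min break → 4 h 14 min
Sun: 08:26–15:35 = 7 h 9 min; less 20 min break → 6 h 49 min
Total: 8 h 5 min + 10 h 9 min + 7 h 27 min + 8 h 2 min + 9 h 42 min + 4 h 14 min + 6 h 49 min = 54 h 28 min.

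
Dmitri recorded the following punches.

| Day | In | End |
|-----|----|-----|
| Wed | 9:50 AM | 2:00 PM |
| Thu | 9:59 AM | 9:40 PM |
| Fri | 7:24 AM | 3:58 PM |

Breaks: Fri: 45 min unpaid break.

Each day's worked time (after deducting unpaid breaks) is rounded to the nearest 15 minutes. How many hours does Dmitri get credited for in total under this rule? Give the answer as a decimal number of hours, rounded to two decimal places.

23.75 hours

Wed: 9:50 AM–2:00 PM = 4 h 10 min → rounds to 4 h 15 min
Thu: 9:59 AM–9:40 PM = 11 h 41 min → rounds to 11 h 45 min
Fri: 7:24 AM–3:58 PM = 8 h 34 min − 45 min = 7 h 49 min → rounds to 7 h 45 min
Total credited: 23 h 45 min.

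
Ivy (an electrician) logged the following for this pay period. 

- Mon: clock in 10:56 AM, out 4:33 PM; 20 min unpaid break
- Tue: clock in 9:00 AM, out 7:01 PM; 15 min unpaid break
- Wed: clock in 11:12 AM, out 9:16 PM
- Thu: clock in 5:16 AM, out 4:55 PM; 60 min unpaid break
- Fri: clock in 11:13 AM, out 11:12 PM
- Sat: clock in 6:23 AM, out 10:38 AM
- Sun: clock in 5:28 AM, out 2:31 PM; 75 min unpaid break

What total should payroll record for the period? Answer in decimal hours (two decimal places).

Mon: 10:56 AM–4:33 PM = 5 h 37 min; less 20 min break → 5 h 17 min
Tue: 9:00 AM–7:01 PM = 10 h 1 min; less 15 min break → 9 h 46 min
Wed: 11:12 AM–9:16 PM = 10 h 4 min
Thu: 5:16 AM–4:55 PM = 11 h 39 min; less 60 min break → 10 h 39 min
Fri: 11:13 AM–11:12 PM = 11 h 59 min
Sat: 6:23 AM–10:38 AM = 4 h 15 min
Sun: 5:28 AM–2:31 PM = 9 h 3 min; less 75 min break → 7 h 48 min
Total: 5 h 17 min + 9 h 46 min + 10 h 4 min + 10 h 39 min + 11 h 59 min + 4 h 15 min + 7 h 48 min = 59 h 48 min.

59.80 hours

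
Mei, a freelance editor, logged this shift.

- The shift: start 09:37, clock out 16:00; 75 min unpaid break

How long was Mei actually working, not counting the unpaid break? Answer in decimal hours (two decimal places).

The shift: 09:37–16:00 = 6 h 23 min; less 75 min break → 5 h 8 min

5.13 hours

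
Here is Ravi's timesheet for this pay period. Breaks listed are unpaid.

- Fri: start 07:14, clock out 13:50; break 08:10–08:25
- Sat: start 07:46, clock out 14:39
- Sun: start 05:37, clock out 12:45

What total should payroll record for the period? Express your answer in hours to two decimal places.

20.37 hours

Fri: 07:14–13:50 = 6 h 36 min; less 15 min break → 6 h 21 min
Sat: 07:46–14:39 = 6 h 53 min
Sun: 05:37–12:45 = 7 h 8 min
Total: 6 h 21 min + 6 h 53 min + 7 h 8 min = 20 h 22 min.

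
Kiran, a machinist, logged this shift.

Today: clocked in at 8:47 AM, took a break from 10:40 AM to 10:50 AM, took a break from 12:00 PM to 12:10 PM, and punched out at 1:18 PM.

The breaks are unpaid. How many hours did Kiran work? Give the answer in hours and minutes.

4 h 11 min

Today: 8:47 AM–1:18 PM = 4 h 31 min; less 20 min break → 4 h 11 min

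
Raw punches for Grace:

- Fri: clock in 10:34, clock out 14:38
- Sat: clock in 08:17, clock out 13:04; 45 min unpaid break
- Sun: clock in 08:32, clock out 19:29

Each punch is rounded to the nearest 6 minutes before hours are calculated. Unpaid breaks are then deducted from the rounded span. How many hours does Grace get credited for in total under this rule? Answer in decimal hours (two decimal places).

Fri: in 10:34→10:36, out 14:38→14:36; 4 h 0 min
Sat: in 08:17→08:18, out 13:04→13:06; 4 h 48 min − 45 min = 4 h 3 min
Sun: in 08:32→08:30, out 19:29→19:30; 11 h 0 min
Total credited: 19 h 3 min.

19.05 hours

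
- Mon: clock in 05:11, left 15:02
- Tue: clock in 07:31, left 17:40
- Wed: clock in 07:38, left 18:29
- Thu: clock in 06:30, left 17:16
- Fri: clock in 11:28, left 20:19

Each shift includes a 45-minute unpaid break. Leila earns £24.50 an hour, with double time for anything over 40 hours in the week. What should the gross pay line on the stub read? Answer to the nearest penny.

Mon: 05:11–15:02 = 9 h 51 min; less 45 min break → 9 h 6 min
Tue: 07:31–17:40 = 10 h 9 min; less 45 min break → 9 h 24 min
Wed: 07:38–18:29 = 10 h 51 min; less 45 min break → 10 h 6 min
Thu: 06:30–17:16 = 10 h 46 min; less 45 min break → 10 h 1 min
Fri: 11:28–20:19 = 8 h 51 min; less 45 min break → 8 h 6 min
Total worked: 46 h 43 min = 2803 min.
Regular 40 h 0 min = 2400 min at £24.50/h; overtime 6 h 43 min = 403 min at £49.00/h.
Pay = (2400 × £24.50 + 403 × £49.00) ÷ 60 = £1309.12.

£1309.12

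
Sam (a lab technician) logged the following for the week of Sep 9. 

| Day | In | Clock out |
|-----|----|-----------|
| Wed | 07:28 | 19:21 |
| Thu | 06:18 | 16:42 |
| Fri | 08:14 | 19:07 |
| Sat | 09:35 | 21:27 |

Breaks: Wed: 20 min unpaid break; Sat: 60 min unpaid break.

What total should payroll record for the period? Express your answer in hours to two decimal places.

43.70 hours

Wed: 07:28–19:21 = 11 h 53 min; less 20 min break → 11 h 33 min
Thu: 06:18–16:42 = 10 h 24 min
Fri: 08:14–19:07 = 10 h 53 min
Sat: 09:35–21:27 = 11 h 52 min; less 60 min break → 10 h 52 min
Total: 11 h 33 min + 10 h 24 min + 10 h 53 min + 10 h 52 min = 43 h 42 min.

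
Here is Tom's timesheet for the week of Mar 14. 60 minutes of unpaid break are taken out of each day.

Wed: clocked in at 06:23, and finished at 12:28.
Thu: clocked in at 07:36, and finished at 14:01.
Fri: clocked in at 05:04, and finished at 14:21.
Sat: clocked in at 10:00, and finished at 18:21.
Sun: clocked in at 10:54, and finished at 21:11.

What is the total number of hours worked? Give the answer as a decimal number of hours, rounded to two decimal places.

Wed: 06:23–12:28 = 6 h 5 min; less 60 min break → 5 h 5 min
Thu: 07:36–14:01 = 6 h 25 min; less 60 min break → 5 h 25 min
Fri: 05:04–14:21 = 9 h 17 min; less 60 min break → 8 h 17 min
Sat: 10:00–18:21 = 8 h 21 min; less 60 min break → 7 h 21 min
Sun: 10:54–21:11 = 10 h 17 min; less 60 min break → 9 h 17 min
Total: 5 h 5 min + 5 h 25 min + 8 h 17 min + 7 h 21 min + 9 h 17 min = 35 h 25 min.

35.42 hours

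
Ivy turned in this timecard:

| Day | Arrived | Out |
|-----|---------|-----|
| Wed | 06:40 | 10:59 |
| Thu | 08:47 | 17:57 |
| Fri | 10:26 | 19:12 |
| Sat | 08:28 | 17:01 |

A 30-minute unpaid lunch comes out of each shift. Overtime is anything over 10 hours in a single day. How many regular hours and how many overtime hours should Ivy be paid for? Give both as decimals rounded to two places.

Wed: 06:40–10:59 = 4 h 19 min; less 30 min break → 3 h 49 min
Thu: 08:47–17:57 = 9 h 10 min; less 30 min break → 8 h 40 min
Fri: 10:26–19:12 = 8 h 46 min; less 30 min break → 8 h 16 min
Sat: 08:28–17:01 = 8 h 33 min; less 30 min break → 8 h 3 min
Wed reg 3 h 49 min / OT 0 h 0 min; Thu reg 8 h 40 min / OT 0 h 0 min; Fri reg 8 h 16 min / OT 0 h 0 min; Sat reg 8 h 3 min / OT 0 h 0 min.
Totals: regular 28 h 48 min, overtime 0 h 0 min.

Regular 28.80 hours, overtime 0.00 hours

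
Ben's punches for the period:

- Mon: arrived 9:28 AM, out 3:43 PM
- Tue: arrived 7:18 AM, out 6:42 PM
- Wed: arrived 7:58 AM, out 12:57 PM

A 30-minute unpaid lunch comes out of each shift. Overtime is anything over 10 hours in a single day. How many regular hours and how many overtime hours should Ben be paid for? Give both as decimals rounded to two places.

Regular 20.23 hours, overtime 0.90 hours

Mon: 9:28 AM–3:43 PM = 6 h 15 min; less 30 min break → 5 h 45 min
Tue: 7:18 AM–6:42 PM = 11 h 24 min; less 30 min break → 10 h 54 min
Wed: 7:58 AM–12:57 PM = 4 h 59 min; less 30 min break → 4 h 29 min
Mon reg 5 h 45 min / OT 0 h 0 min; Tue reg 10 h 0 min / OT 0 h 54 min; Wed reg 4 h 29 min / OT 0 h 0 min.
Totals: regular 20 h 14 min, overtime 0 h 54 min.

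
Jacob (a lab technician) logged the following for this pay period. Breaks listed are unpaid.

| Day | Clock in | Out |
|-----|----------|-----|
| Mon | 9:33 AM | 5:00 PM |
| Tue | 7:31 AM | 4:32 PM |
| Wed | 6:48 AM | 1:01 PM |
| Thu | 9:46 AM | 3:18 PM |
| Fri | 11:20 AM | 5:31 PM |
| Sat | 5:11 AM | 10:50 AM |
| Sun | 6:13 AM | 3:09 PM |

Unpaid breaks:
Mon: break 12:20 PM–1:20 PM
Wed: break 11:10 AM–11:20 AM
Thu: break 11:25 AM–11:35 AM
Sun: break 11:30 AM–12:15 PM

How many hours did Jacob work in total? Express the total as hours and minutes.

46 h 54 min

Mon: 9:33 AM–5:00 PM = 7 h 27 min; less 60 min break → 6 h 27 min
Tue: 7:31 AM–4:32 PM = 9 h 1 min
Wed: 6:48 AM–1:01 PM = 6 h 13 min; less 10 min break → 6 h 3 min
Thu: 9:46 AM–3:18 PM = 5 h 32 min; less 10 min break → 5 h 22 min
Fri: 11:20 AM–5:31 PM = 6 h 11 min
Sat: 5:11 AM–10:50 AM = 5 h 39 min
Sun: 6:13 AM–3:09 PM = 8 h 56 min; less 45 min break → 8 h 11 min
Total: 6 h 27 min + 9 h 1 min + 6 h 3 min + 5 h 22 min + 6 h 11 min + 5 h 39 min + 8 h 11 min = 46 h 54 min.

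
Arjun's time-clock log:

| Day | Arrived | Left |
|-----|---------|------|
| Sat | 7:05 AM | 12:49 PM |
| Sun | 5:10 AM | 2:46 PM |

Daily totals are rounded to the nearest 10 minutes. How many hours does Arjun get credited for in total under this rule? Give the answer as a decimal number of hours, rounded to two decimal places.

15.33 hours

Sat: 7:05 AM–12:49 PM = 5 h 44 min → rounds to 5 h 40 min
Sun: 5:10 AM–2:46 PM = 9 h 36 min → rounds to 9 h 40 min
Total credited: 15 h 20 min.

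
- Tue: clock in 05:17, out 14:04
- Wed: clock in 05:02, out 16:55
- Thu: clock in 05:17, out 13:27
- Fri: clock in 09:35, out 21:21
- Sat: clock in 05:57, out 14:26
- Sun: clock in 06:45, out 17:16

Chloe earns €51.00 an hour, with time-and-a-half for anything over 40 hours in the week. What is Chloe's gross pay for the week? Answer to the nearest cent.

€3539.40

Tue: 05:17–14:04 = 8 h 47 min
Wed: 05:02–16:55 = 11 h 53 min
Thu: 05:17–13:27 = 8 h 10 min
Fri: 09:35–21:21 = 11 h 46 min
Sat: 05:57–14:26 = 8 h 29 min
Sun: 06:45–17:16 = 10 h 31 min
Total worked: 59 h 36 min = 3576 min.
Regular 40 h 0 min = 2400 min at €51.00/h; overtime 19 h 36 min = 1176 min at €76.50/h.
Pay = (2400 × €51.00 + 1176 × €76.50) ÷ 60 = €3539.40.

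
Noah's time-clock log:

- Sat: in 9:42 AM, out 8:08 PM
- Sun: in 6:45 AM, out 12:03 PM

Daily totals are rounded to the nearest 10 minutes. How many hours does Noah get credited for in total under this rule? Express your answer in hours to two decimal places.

15.83 hours

Sat: 9:42 AM–8:08 PM = 10 h 26 min → rounds to 10 h 30 min
Sun: 6:45 AM–12:03 PM = 5 h 18 min → rounds to 5 h 20 min
Total credited: 15 h 50 min.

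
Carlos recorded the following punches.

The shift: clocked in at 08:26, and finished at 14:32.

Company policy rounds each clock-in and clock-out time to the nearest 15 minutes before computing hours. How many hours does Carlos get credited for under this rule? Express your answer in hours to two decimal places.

6.00 hours

The shift: in 08:26→08:30, out 14:32→14:30; 6 h 0 min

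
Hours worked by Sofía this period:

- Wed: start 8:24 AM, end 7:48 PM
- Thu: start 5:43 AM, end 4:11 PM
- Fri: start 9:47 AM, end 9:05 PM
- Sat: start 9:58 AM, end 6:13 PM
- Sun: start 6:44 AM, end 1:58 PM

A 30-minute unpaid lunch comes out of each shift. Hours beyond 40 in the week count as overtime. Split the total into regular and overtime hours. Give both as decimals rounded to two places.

Wed: 8:24 AM–7:48 PM = 11 h 24 min; less 30 min break → 10 h 54 min
Thu: 5:43 AM–4:11 PM = 10 h 28 min; less 30 min break → 9 h 58 min
Fri: 9:47 AM–9:05 PM = 11 h 18 min; less 30 min break → 10 h 48 min
Sat: 9:58 AM–6:13 PM = 8 h 15 min; less 30 min break → 7 h 45 min
Sun: 6:44 AM–1:58 PM = 7 h 14 min; less 30 min break → 6 h 44 min
Total worked: 46 h 9 min = 46.15 h.
Threshold 40 h → overtime 6 h 9 min, regular 40 h 0 min.

Regular 40.00 hours, overtime 6.15 hours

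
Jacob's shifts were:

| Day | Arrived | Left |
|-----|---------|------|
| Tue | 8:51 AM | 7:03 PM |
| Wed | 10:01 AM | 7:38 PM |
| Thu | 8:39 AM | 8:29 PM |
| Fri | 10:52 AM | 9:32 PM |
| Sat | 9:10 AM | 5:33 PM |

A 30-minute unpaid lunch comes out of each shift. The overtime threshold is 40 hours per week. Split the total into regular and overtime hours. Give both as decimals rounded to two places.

Tue: 8:51 AM–7:03 PM = 10 h 12 min; less 30 min break → 9 h 42 min
Wed: 10:01 AM–7:38 PM = 9 h 37 min; less 30 min break → 9 h 7 min
Thu: 8:39 AM–8:29 PM = 11 h 50 min; less 30 min break → 11 h 20 min
Fri: 10:52 AM–9:32 PM = 10 h 40 min; less 30 min break → 10 h 10 min
Sat: 9:10 AM–5:33 PM = 8 h 23 min; less 30 min break → 7 h 53 min
Total worked: 48 h 12 min = 48.20 h.
Threshold 40 h → overtime 8 h 12 min, regular 40 h 0 min.

Regular 40.00 hours, overtime 8.20 hours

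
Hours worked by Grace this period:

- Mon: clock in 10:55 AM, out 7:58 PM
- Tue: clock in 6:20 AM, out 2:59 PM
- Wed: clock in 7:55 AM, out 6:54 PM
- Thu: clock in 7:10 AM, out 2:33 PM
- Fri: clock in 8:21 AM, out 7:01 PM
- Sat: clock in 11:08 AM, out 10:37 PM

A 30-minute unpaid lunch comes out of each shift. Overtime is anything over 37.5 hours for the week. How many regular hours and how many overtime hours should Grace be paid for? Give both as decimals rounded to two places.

Regular 37.50 hours, overtime 17.72 hours

Mon: 10:55 AM–7:58 PM = 9 h 3 min; less 30 min break → 8 h 33 min
Tue: 6:20 AM–2:59 PM = 8 h 39 min; less 30 min break → 8 h 9 min
Wed: 7:55 AM–6:54 PM = 10 h 59 min; less 30 min break → 10 h 29 min
Thu: 7:10 AM–2:33 PM = 7 h 23 min; less 30 min break → 6 h 53 min
Fri: 8:21 AM–7:01 PM = 10 h 40 min; less 30 min break → 10 h 10 min
Sat: 11:08 AM–10:37 PM = 11 h 29 min; less 30 min break → 10 h 59 min
Total worked: 55 h 13 min = 55.22 h.
Threshold 37.5 h → overtime 17 h 43 min, regular 37 h 30 min.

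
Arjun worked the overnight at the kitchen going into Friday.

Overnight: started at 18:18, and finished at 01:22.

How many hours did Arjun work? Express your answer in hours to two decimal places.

Overnight: 18:18 → midnight = 5 h 42 min; midnight → 01:22 = 1 h 22 min; span 7 h 4 min

7.07 hours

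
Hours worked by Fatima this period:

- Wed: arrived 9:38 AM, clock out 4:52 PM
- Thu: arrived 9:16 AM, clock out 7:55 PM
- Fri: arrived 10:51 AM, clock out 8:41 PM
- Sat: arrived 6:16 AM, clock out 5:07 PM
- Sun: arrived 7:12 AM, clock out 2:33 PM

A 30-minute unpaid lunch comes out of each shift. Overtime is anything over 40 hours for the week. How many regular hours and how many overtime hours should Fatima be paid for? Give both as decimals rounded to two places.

Wed: 9:38 AM–4:52 PM = 7 h 14 min; less 30 min break → 6 h 44 min
Thu: 9:16 AM–7:55 PM = 10 h 39 min; less 30 min break → 10 h 9 min
Fri: 10:51 AM–8:41 PM = 9 h 50 min; less 30 min break → 9 h 20 min
Sat: 6:16 AM–5:07 PM = 10 h 51 min; less 30 min break → 10 h 21 min
Sun: 7:12 AM–2:33 PM = 7 h 21 min; less 30 min break → 6 h 51 min
Total worked: 43 h 25 min = 43.42 h.
Threshold 40 h → overtime 3 h 25 min, regular 40 h 0 min.

Regular 40.00 hours, overtime 3.42 hours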